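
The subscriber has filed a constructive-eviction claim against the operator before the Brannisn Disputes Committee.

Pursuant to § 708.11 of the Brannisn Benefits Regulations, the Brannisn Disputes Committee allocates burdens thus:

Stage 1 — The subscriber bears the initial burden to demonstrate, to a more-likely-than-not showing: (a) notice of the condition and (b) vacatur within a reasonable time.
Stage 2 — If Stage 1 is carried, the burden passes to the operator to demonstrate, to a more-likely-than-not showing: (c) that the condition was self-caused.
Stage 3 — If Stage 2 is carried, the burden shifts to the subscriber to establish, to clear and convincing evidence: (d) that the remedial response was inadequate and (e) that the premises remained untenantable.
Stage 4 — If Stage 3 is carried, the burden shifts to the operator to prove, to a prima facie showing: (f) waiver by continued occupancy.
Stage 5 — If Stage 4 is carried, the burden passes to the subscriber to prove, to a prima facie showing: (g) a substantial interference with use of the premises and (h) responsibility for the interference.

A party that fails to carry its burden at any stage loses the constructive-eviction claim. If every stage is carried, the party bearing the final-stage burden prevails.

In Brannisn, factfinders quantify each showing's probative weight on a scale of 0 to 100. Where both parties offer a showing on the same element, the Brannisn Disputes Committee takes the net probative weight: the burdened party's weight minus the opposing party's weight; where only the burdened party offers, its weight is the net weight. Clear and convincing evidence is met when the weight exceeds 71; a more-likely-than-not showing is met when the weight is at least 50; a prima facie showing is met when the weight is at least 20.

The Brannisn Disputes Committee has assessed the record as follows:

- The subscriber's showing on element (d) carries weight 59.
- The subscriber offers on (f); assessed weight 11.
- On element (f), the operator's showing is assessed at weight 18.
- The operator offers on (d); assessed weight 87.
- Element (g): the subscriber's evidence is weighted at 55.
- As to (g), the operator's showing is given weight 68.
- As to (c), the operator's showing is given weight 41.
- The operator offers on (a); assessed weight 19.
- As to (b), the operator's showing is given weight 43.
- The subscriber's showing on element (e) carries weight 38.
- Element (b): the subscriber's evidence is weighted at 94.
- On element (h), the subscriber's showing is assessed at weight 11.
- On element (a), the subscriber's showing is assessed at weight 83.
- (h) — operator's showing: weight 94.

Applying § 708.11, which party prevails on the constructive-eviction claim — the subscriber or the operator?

subscriber

At Stage 1 the subscriber must meet a more-likely-than-not showing (weight is at least 50): on (a) the weight is 83 less the opposing 19 gives net 64, which does reach 50, so (a) meets the standard; on (b) the weight is 94 less the opposing 43 gives net 51, ≥ 50, so (b) meets the standard.
  Stage 1 carried; the burden shifts to the operator.
At Stage 2 the operator must meet a more-likely-than-not showing (weight is at least 50): on (c) the weight is 41, which does not reach 50, so (c) does not meet the standard.
  Stage 2 not carried; the operator fails its burden.
So the subscriber prevails.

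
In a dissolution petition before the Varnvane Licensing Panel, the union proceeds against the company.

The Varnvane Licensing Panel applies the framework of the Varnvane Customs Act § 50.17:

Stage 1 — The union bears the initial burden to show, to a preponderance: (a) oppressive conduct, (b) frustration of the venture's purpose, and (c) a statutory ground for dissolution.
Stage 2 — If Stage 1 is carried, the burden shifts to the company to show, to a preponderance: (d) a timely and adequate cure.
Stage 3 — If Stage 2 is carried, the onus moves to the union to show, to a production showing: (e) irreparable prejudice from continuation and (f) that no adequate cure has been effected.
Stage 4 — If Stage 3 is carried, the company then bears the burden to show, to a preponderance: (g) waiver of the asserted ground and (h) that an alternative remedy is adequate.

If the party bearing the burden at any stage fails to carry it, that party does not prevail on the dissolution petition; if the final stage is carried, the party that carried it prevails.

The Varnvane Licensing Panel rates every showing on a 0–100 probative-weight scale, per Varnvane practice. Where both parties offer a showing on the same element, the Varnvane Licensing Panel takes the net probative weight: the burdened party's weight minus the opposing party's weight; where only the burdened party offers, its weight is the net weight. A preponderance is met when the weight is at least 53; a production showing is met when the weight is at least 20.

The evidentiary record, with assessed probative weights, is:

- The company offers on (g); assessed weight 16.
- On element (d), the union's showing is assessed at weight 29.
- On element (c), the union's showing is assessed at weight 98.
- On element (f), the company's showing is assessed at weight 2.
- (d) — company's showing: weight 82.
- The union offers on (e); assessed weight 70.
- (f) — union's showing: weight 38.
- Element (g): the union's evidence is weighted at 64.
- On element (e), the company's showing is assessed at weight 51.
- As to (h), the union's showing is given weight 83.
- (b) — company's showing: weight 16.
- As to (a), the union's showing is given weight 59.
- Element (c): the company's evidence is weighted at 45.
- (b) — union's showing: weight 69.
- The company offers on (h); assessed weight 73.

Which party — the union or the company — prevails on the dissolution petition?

Stage 1 (union, a preponderance, weight is at least 53): (a) 59 ≥ 53 — meets; (b) net 69−16=53 ≥ 53 — meets; (c) net 98−45=53 ≥ 53 — meets.
  Stage 1 carried; the burden shifts to the company.
Stage 2 (company, a preponderance, weight is at least 53): (d) net 82−29=53 ≥ 53 — meets.
  Stage 2 carried; the burden shifts to the union.
Stage 3 (union, a production showing, weight is at least 20): (e) net 70−51=19 < 20 — fails; (f) net 38−2=36 ≥ 20 — meets.
  Stage 3 not carried; the union fails its burden.
So the company prevails.

company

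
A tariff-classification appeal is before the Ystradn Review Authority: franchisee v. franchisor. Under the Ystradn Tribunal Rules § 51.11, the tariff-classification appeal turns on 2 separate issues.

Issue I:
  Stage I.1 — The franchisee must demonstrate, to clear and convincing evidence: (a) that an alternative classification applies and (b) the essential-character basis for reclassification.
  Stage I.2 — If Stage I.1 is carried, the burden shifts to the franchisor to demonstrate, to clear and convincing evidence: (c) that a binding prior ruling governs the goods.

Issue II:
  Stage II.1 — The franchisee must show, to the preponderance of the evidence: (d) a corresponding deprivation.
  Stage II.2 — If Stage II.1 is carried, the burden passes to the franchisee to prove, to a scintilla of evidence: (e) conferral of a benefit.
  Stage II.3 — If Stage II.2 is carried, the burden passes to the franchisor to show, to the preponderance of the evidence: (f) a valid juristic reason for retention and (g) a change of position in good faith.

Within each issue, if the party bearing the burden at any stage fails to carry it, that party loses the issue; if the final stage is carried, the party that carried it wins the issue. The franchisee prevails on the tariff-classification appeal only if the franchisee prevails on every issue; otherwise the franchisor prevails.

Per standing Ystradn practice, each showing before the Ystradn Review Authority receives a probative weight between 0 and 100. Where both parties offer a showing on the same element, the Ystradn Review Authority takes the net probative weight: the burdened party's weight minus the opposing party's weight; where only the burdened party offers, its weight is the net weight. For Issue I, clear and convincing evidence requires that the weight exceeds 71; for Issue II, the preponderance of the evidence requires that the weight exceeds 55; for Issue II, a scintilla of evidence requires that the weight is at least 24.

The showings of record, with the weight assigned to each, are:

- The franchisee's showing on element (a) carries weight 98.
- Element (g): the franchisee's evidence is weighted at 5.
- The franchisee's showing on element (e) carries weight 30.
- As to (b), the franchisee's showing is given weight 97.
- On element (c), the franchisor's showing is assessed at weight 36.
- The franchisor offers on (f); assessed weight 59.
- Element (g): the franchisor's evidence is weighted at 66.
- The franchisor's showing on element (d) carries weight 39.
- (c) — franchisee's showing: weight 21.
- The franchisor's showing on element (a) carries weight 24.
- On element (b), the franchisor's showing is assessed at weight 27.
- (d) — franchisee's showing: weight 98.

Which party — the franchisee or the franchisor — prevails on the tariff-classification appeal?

franchisor

— Issue I —
At Stage I.1 the franchisee must meet clear and convincing evidence (weight exceeds 71): on (a) the weight is 98 less the opposing 24 gives net 74, > 71, so (a) meets the standard; on (b) the weight is 97 less the opposing 27 gives net 70, which does not exceed 71, so (b) does not meet the standard.
  Not every element is met, so the franchisee fails to carry Stage I.1.
The analysis ends at Stage I.1; the franchisor prevails on this issue.
— Issue II —
Stage II.1 (franchisee, the preponderance of the evidence, weight exceeds 55): (d) net 98−39=59 > 55 — meets.
  All elements met. The franchisee retains the burden for Stage II.2.
Stage II.2 (franchisee, a scintilla of evidence, weight is at least 24): (e) 30 ≥ 24 — meets.
  Stage II.2 is satisfied; the onus moves to the franchisor.
Stage II.3 (franchisor, the preponderance of the evidence, weight exceeds 55): (f) 59 > 55 — meets; (g) net 66−5=61 > 55 — meets.
  The franchisor carries the last stage.
All stages carried — the franchisor prevails on this issue.
Per-issue: Issue I → franchisor; Issue II → franchisor. The franchisee must prevail on every issue; overall, the franchisor prevails.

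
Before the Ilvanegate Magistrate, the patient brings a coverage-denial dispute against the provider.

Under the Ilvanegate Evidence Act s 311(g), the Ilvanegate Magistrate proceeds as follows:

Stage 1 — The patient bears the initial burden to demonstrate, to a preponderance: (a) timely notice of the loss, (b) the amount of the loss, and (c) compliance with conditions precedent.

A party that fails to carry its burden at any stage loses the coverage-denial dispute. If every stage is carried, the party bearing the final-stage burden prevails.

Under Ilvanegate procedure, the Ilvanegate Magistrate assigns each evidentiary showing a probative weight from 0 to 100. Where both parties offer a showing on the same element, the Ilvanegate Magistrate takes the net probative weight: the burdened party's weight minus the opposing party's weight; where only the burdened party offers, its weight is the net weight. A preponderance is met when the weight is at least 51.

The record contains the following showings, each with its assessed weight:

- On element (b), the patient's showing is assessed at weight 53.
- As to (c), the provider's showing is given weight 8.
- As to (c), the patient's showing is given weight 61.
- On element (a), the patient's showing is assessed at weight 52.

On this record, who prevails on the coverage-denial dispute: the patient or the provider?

At Stage 1 the patient must meet a preponderance (weight is at least 51): on (a) the weight is 52, ≥ 51, so (a) meets the standard; on (b) the weight is 53, ≥ 51, so (b) meets the standard; on (c) the weight is 61 less the opposing 8 gives net 53, ≥ 51, so (c) meets the standard.
  The patient carries the last stage.
With every stage satisfied, the patient prevails.

patient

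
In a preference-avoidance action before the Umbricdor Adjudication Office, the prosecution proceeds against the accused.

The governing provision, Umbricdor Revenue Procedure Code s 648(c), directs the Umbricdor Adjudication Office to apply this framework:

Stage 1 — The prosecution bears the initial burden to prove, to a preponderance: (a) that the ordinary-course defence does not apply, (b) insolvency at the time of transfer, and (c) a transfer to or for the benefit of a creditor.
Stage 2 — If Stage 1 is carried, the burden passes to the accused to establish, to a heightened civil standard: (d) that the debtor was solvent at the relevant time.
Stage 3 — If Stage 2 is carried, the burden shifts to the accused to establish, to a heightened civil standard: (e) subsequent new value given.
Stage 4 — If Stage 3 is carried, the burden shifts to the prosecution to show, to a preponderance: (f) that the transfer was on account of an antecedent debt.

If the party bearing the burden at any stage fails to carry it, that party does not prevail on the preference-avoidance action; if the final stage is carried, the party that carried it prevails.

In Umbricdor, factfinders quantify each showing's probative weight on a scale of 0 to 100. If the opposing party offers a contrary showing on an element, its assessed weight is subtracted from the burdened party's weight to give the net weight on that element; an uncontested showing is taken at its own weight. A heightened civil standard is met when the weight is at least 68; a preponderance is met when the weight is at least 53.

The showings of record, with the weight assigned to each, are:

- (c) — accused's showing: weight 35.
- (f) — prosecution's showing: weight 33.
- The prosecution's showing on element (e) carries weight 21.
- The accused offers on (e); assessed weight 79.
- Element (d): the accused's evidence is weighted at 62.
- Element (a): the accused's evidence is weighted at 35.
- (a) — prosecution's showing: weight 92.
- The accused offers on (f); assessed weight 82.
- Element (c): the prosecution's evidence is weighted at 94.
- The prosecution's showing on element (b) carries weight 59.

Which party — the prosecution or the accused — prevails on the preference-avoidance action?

prosecution

At Stage 1 the prosecution must meet a preponderance (weight is at least 53): on (a) the weight is 92 less the opposing 35 gives net 57, ≥ 53, so (a) meets the standard; on (b) the weight is 59, ≥ 53, so (b) meets the standard; on (c) the weight is 94 less the opposing 35 gives net 59, which does reach 53, so (c) meets the standard.
  The prosecution carries Stage 1; the accused now bears the burden.
At Stage 2 the accused must meet a heightened civil standard (weight is at least 68): on (d) the weight is 62, which does not reach 68, so (d) does not meet the standard.
  Not every element is met, so the accused fails to carry Stage 2.
The analysis ends at Stage 2; the prosecution prevails.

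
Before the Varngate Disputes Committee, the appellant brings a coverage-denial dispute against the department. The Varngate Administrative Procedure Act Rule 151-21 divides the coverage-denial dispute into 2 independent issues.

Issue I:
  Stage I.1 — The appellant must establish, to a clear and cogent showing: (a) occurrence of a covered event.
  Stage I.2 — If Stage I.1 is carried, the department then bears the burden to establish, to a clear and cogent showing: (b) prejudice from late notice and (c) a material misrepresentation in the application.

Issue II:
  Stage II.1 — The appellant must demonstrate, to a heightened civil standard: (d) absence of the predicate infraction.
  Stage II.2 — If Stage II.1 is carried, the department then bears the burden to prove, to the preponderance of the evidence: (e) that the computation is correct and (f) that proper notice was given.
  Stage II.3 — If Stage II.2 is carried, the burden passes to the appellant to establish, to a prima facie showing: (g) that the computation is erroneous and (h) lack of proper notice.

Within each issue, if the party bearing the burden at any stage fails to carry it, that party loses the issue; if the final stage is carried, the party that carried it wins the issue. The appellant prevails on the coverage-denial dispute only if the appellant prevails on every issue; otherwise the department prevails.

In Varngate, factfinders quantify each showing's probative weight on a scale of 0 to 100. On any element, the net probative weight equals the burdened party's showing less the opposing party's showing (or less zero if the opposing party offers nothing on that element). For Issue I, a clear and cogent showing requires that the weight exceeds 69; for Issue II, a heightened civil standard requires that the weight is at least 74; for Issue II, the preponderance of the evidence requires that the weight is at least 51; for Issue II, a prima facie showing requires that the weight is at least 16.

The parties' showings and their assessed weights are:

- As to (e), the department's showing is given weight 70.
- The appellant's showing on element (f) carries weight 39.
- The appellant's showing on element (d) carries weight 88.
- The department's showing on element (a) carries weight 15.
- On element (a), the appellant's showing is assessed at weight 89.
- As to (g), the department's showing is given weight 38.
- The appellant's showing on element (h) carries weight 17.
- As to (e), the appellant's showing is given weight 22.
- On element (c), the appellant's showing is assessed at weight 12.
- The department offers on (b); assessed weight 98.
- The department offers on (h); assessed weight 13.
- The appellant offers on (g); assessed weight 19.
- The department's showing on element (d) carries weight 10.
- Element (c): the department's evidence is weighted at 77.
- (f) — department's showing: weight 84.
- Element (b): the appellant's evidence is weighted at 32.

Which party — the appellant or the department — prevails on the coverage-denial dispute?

— Issue I —
Stage I.1 — burden on appellant; standard: a clear and cogent showing (weight exceeds 69).
    (a): 89 − 15 = 74 > 69 [met]
  The appellant carries Stage I.1; the department now bears the burden.
Stage I.2 — burden on department; standard: a clear and cogent showing (weight exceeds 69).
    (b): 98 − 32 = 66 ≤ 69 [not met]
    (c): 77 − 12 = 65 ≤ 69 [not met]
  Not every element is met, so the department fails to carry Stage I.2.
The analysis ends at Stage I.2; the appellant prevails on this issue.
— Issue II —
Stage II.1 (appellant, a heightened civil standard, weight is at least 74): (d) net 88−10=78 ≥ 74 — meets.
  Stage II.1 is satisfied; the onus moves to the department.
Stage II.2 (department, the preponderance of the evidence, weight is at least 51): (e) net 70−22=48 < 51 — fails; (f) net 84−39=45 < 51 — fails.
  Stage II.2 not carried; the department fails its burden.
The appellant prevails on this issue.
Per-issue: Issue I → appellant; Issue II → appellant. The appellant must prevail on every issue; overall, the appellant prevails.

appellant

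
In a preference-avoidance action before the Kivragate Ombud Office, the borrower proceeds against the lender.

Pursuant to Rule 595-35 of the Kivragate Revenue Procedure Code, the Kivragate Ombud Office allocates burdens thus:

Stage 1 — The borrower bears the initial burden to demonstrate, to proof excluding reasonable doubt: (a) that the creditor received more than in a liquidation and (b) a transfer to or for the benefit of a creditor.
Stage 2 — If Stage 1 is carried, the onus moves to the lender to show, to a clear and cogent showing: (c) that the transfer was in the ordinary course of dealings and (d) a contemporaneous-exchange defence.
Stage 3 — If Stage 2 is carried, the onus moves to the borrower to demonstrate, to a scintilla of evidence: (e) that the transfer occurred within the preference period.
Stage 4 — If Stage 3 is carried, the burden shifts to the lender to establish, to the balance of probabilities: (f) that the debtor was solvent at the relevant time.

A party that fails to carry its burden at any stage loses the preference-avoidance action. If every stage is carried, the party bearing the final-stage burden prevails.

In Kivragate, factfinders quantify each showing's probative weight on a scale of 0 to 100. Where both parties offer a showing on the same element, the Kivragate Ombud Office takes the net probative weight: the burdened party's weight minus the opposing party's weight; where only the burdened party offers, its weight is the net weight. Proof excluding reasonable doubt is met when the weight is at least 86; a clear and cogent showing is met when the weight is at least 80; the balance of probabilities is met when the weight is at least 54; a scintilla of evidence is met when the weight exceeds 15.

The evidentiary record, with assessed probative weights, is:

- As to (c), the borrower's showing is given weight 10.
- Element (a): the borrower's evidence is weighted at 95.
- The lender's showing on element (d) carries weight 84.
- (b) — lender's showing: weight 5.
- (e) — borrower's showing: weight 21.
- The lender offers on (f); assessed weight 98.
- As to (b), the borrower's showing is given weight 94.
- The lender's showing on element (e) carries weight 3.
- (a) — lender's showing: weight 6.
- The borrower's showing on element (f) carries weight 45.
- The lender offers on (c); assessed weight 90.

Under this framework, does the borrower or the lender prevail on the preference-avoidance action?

borrower

Stage 1 (borrower, proof excluding reasonable doubt, weight is at least 86): (a) net 95−6=89 ≥ 86 — meets; (b) net 94−5=89 ≥ 86 — meets.
  Stage 1 carried; the burden shifts to the lender.
Stage 2 (lender, a clear and cogent showing, weight is at least 80): (c) net 90−10=80 ≥ 80 — meets; (d) 84 ≥ 80 — meets.
  The lender carries Stage 2; the borrower now bears the burden.
Stage 3 (borrower, a scintilla of evidence, weight exceeds 15): (e) net 21−3=18 > 15 — meets.
  Stage 3 carried; the burden shifts to the lender.
Stage 4 (lender, the balance of probabilities, weight is at least 54): (f) net 98−45=53 < 54 — fails.
  The lender does not carry Stage 4.
The analysis ends at Stage 4; the borrower prevails.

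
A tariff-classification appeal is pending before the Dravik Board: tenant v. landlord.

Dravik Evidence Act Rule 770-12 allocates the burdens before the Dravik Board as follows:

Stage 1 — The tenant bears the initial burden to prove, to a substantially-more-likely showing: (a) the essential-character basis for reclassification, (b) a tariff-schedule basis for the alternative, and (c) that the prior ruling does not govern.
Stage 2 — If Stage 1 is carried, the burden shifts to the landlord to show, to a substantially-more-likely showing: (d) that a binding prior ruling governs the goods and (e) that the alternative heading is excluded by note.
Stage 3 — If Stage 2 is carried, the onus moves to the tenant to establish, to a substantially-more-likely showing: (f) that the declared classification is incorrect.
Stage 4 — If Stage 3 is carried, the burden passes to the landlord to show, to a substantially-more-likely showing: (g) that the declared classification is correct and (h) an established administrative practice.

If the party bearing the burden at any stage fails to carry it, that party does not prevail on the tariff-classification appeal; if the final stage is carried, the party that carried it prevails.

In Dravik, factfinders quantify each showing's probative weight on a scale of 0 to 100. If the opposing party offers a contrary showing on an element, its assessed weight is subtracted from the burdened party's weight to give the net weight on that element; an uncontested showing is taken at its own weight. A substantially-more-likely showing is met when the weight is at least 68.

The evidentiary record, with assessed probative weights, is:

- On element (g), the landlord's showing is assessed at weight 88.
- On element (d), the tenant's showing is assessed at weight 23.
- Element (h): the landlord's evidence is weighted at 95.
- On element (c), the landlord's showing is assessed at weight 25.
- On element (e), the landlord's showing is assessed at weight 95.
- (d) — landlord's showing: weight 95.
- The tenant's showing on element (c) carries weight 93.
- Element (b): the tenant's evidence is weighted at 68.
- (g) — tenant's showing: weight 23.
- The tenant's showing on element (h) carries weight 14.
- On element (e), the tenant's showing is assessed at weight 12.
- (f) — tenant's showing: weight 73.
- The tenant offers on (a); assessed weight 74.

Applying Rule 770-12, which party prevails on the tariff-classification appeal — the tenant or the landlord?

Stage 1 (tenant, a substantially-more-likely showing, weight is at least 68): (a) 74 ≥ 68 — meets; (b) 68 ≥ 68 — meets; (c) net 93−25=68 ≥ 68 — meets.
  Stage 1 is satisfied; the onus moves to the landlord.
Stage 2 (landlord, a substantially-more-likely showing, weight is at least 68): (d) net 95−23=72 ≥ 68 — meets; (e) net 95−12=83 ≥ 68 — meets.
  All elements met. The burden passes to the tenant.
Stage 3 (tenant, a substantially-more-likely showing, weight is at least 68): (f) 73 ≥ 68 — meets.
  All elements met. The burden passes to the landlord.
Stage 4 (landlord, a substantially-more-likely showing, weight is at least 68): (g) net 88−23=65 < 68 — fails; (h) net 95−14=81 ≥ 68 — meets.
  Not every element is met, so the landlord fails to carry Stage 4.
The analysis ends at Stage 4; the tenant prevails.

tenant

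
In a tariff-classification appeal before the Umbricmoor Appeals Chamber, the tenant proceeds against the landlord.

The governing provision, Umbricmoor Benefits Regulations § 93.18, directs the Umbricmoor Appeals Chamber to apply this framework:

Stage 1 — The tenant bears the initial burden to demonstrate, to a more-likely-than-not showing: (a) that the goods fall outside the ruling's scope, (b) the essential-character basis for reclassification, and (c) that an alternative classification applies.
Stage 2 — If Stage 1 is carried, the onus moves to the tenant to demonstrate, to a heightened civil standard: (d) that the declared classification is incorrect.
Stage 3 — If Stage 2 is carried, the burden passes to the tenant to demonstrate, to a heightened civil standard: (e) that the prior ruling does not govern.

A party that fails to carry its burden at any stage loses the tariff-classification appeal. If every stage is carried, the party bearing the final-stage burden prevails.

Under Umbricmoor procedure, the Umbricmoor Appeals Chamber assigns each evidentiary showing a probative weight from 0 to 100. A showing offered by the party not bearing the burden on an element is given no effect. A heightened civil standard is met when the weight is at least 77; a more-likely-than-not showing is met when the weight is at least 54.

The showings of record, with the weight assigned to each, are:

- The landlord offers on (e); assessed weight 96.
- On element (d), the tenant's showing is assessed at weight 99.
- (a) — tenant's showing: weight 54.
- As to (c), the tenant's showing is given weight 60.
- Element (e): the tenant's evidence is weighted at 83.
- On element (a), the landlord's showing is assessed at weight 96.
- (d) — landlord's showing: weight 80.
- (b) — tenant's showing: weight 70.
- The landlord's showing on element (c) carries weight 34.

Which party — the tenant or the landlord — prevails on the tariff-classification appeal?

tenant

Stage 1 — burden on tenant; standard: a more-likely-than-not showing (weight is at least 54).
    (a): 54 (landlord's 96 disregarded) ≥ 54 [met]
    (b): 70 ≥ 54 [met]
    (c): 60 (landlord's 34 disregarded) ≥ 54 [met]
  All elements met. The tenant retains the burden for Stage 2.
Stage 2 — burden on tenant; standard: a heightened civil standard (weight is at least 77).
    (d): 99 (landlord's 80 disregarded) ≥ 77 [met]
  Stage 2 carried; the burden remains with the tenant.
Stage 3 — burden on tenant; standard: a heightened civil standard (weight is at least 77).
    (e): 83 (landlord's 96 disregarded) ≥ 77 [met]
  All elements met at the final stage.
All stages carried — the tenant prevails.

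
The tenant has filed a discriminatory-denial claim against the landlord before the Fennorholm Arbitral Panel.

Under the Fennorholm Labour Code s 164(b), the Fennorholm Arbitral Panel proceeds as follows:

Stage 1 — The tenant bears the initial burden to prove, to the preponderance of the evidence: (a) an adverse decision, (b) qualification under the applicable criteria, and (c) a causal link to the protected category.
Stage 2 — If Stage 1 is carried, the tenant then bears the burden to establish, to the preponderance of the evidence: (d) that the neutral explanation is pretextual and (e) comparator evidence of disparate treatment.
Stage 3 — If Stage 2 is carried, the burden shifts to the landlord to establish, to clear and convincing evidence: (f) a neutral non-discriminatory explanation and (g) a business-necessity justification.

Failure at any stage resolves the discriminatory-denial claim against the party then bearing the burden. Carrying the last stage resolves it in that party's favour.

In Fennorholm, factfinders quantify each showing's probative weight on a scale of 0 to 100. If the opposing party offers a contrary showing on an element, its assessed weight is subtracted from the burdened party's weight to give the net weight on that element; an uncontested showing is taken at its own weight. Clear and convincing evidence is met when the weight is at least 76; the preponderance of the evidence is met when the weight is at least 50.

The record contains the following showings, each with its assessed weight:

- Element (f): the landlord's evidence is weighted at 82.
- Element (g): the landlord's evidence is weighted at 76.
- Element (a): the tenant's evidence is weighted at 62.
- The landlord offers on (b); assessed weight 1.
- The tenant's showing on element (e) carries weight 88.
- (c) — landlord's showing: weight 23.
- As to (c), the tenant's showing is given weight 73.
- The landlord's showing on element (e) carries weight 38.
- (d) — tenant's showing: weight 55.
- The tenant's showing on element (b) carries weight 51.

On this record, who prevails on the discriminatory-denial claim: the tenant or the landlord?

Stage 1 (tenant, the preponderance of the evidence, weight is at least 50): (a) 62 ≥ 50 — meets; (b) net 51−1=50 ≥ 50 — meets; (c) net 73−23=50 ≥ 50 — meets.
  All elements met. The tenant retains the burden for Stage 2.
Stage 2 (tenant, the preponderance of the evidence, weight is at least 50): (d) 55 ≥ 50 — meets; (e) net 88−38=50 ≥ 50 — meets.
  Stage 2 carried; the burden shifts to the landlord.
Stage 3 (landlord, clear and convincing evidence, weight is at least 76): (f) 82 ≥ 76 — meets; (g) 76 ≥ 76 — meets.
  Stage 3 carried; the final stage is satisfied.
With every stage satisfied, the landlord prevails.

landlord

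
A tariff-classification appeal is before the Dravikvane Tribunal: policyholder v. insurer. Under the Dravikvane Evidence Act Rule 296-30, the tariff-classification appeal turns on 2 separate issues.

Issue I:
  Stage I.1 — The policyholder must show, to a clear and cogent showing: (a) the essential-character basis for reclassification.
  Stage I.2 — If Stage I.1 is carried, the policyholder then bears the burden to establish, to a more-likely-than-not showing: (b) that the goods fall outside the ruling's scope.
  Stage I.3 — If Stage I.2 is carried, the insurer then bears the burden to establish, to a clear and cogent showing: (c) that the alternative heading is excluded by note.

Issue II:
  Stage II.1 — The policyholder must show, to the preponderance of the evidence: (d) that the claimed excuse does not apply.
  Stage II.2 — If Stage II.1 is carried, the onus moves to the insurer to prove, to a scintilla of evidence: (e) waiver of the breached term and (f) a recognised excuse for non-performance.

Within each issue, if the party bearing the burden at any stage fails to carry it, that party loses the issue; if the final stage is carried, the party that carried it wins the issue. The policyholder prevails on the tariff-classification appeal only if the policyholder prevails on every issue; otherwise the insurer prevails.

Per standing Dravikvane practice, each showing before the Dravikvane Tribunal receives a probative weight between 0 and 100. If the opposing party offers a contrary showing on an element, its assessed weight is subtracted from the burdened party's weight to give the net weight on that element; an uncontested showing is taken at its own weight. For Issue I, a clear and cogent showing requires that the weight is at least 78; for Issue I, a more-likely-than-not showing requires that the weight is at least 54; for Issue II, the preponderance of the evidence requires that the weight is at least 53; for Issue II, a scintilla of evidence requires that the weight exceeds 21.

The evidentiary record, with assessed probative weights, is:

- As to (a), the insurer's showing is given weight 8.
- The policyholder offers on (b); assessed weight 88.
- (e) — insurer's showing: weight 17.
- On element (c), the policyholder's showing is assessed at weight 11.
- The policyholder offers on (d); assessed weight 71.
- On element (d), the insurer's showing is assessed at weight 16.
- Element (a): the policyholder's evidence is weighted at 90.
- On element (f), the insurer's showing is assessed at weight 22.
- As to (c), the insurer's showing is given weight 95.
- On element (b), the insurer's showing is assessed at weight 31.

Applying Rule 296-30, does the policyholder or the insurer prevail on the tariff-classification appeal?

insurer

— Issue I —
Stage I.1 — burden on policyholder; standard: a clear and cogent showing (weight is at least 78).
    (a): 90 − 8 = 82 ≥ 78 [met]
  Stage I.1 is satisfied; the policyholder continues to bear the burden.
Stage I.2 — burden on policyholder; standard: a more-likely-than-not showing (weight is at least 54).
    (b): 88 − 31 = 57 ≥ 54 [met]
  The policyholder carries Stage I.2; the insurer now bears the burden.
Stage I.3 — burden on insurer; standard: a clear and cogent showing (weight is at least 78).
    (c): 95 − 11 = 84 ≥ 78 [met]
  All elements met at the final stage.
Every stage carried; the insurer prevails on this issue.
— Issue II —
At Stage II.1 the policyholder must meet the preponderance of the evidence (weight is at least 53): on (d) the weight is 71 less the opposing 16 gives net 55, which does reach 53, so (d) meets the standard.
  The policyholder carries Stage II.1; the insurer now bears the burden.
At Stage II.2 the insurer must meet a scintilla of evidence (weight exceeds 21): on (e) the weight is 17, ≤ 21, so (e) does not meet the standard; on (f) the weight is 22, > 21, so (f) meets the standard.
  Stage II.2 not carried; the insurer fails its burden.
So the policyholder prevails on this issue.
Per-issue: Issue I → insurer; Issue II → policyholder. The policyholder must prevail on every issue; overall, the insurer prevails.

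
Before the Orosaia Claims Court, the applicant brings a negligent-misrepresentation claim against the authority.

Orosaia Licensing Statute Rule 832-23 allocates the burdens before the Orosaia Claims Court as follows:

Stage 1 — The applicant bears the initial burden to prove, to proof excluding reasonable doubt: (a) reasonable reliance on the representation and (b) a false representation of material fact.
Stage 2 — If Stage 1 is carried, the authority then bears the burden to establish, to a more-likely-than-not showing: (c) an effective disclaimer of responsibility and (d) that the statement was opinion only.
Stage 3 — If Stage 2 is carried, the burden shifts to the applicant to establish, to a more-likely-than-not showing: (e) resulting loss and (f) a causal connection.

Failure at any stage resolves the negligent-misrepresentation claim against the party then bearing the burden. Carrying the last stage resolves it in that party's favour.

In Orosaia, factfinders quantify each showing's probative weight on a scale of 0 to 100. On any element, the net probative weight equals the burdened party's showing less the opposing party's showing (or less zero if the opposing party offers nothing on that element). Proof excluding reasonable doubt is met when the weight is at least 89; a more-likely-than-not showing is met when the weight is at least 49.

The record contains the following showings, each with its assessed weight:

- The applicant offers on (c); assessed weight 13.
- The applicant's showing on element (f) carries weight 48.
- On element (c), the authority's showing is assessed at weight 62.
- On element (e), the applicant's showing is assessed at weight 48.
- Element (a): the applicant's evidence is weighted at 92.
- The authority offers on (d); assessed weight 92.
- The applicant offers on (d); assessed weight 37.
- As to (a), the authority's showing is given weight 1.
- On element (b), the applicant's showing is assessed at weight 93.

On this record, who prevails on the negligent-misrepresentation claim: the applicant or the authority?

Stage 1 (applicant, proof excluding reasonable doubt, weight is at least 89): (a) net 92−1=91 ≥ 89 — meets; (b) 93 ≥ 89 — meets.
  All elements met. The burden passes to the authority.
Stage 2 (authority, a more-likely-than-not showing, weight is at least 49): (c) net 62−13=49 ≥ 49 — meets; (d) net 92−37=55 ≥ 49 — meets.
  Stage 2 carried; the burden shifts to the applicant.
Stage 3 (applicant, a more-likely-than-not showing, weight is at least 49): (e) 48 < 49 — fails; (f) 48 < 49 — fails.
  Stage 3 not carried; the applicant fails its burden.
The analysis ends at Stage 3; the authority prevails.

authority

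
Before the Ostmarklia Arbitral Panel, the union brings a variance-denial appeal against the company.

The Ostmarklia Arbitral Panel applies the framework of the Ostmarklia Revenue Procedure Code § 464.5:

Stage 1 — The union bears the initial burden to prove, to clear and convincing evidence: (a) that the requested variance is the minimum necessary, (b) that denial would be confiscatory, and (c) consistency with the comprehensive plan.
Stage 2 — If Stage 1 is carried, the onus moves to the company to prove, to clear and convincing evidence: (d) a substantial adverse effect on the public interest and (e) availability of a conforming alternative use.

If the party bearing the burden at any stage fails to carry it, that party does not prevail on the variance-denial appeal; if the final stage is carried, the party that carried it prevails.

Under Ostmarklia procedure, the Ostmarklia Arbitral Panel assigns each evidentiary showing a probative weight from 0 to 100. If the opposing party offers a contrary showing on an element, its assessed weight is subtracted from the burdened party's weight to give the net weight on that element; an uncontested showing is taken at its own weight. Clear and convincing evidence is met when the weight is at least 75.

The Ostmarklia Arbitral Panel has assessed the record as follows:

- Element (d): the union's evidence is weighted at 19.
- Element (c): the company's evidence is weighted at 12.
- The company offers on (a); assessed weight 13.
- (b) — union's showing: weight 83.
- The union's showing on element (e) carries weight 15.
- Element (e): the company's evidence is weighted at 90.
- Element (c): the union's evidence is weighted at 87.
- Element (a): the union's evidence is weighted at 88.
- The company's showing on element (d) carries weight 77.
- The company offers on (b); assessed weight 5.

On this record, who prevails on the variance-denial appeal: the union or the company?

union

Stage 1 (union, clear and convincing evidence, weight is at least 75): (a) net 88−13=75 ≥ 75 — meets; (b) net 83−5=78 ≥ 75 — meets; (c) net 87−12=75 ≥ 75 — meets.
  Stage 1 carried; the burden shifts to the company.
Stage 2 (company, clear and convincing evidence, weight is at least 75): (d) net 77−19=58 < 75 — fails; (e) net 90−15=75 ≥ 75 — meets.
  The company does not carry Stage 2.
The union prevails.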